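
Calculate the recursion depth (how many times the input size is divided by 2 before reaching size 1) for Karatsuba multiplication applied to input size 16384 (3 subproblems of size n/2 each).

For divide and conquer with division factor 2:

Problem sizes at each level:
Level 0: 16384
Level 1: 8192
Level 2: 4096
Level 3: 2048
Level 4: 1024
Level 5: 512
Level 6: 256
Level 7: 128
Level 8: 64
Level 9: 32
Level 10: 16
Level 11: 8
Level 12: 4
Level 13: 2
Level 14: 1

The root is level 0 and the size-1 base case is level 14 (the tree spans levels 0 through 14, i.e. 15 levels counting the root), so the depth is the number of divisions: log_2(16384) = 14

The recursion tree depth is log_2(16384) = 14. At each level, the problem size is divided by 2, so it takes 14 divisions to reduce to a base case of size 1. The algorithm makes 3 recursive calls at each level.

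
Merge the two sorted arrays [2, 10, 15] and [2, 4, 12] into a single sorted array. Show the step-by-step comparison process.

Merging process:

Compare 2 vs 2: take 2 from left. Merged: [2]
Compare 10 vs 2: take 2 from right. Merged: [2, 2]
Compare 10 vs 4: take 4 from right. Merged: [2, 2, 4]
Compare 10 vs 12: take 10 from left. Merged: [2, 2, 4, 10]
Compare 15 vs 12: take 12 from right. Merged: [2, 2, 4, 10, 12]
Append remaining from left: [15]. Merged: [2, 2, 4, 10, 12, 15]

Final merged array: [2, 2, 4, 10, 12, 15]
Total comparisons: 5

The merged array is [2, 2, 4, 10, 12, 15], requiring 5 comparisons. The merge step runs in O(n) time where n is the total number of elements.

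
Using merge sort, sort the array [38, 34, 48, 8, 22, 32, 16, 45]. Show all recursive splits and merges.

Merge sort trace:

Split: [38, 34, 48, 8, 22, 32, 16, 45] -> [38, 34, 48, 8] and [22, 32, 16, 45]
  Split: [38, 34, 48, 8] -> [38, 34] and [48, 8]
    Split: [38, 34] -> [38] and [34]
    Merge: [38] + [34] -> [34, 38]
    Split: [48, 8] -> [48] and [8]
    Merge: [48] + [8] -> [8, 48]
  Merge: [34, 38] + [8, 48] -> [8, 34, 38, 48]
  Split: [22, 32, 16, 45] -> [22, 32] and [16, 45]
    Split: [22, 32] -> [22] and [32]
    Merge: [22] + [32] -> [22, 32]
    Split: [16, 45] -> [16] and [45]
    Merge: [16] + [45] -> [16, 45]
  Merge: [22, 32] + [16, 45] -> [16, 22, 32, 45]
Merge: [8, 34, 38, 48] + [16, 22, 32, 45] -> [8, 16, 22, 32, 34, 38, 45, 48]

Final sorted array: [8, 16, 22, 32, 34, 38, 45, 48]

The merge sort proceeds by recursively splitting the array and merging sorted halves.
After all merges, the sorted array is [8, 16, 22, 32, 34, 38, 45, 48].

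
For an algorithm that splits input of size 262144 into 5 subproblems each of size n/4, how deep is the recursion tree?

For divide and conquer with division factor 4:

Problem sizes at each level:
Level 0: 262144
Level 1: 65536
Level 2: 16384
Level 3: 4096
Level 4: 1024
Level 5: 256
Level 6: 64
Level 7: 16
Level 8: 4
Level 9: 1

The root is level 0 and the size-1 base case is level 9 (the tree spans levels 0 through 9, i.e. 10 levels counting the root), so the depth is the number of divisions: log_4(262144) = 9

The recursion tree depth is log_4(262144) = 9. At each level, the problem size is divided by 4, so it takes 9 divisions to reduce to a base case of size 1. The algorithm makes 5 recursive calls at each level.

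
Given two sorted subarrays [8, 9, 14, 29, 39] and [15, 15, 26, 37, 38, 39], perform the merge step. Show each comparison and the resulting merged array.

Merging process:

Compare 8 vs 15: take 8 from left. Merged: [8]
Compare 9 vs 15: take 9 from left. Merged: [8, 9]
Compare 14 vs 15: take 14 from left. Merged: [8, 9, 14]
Compare 29 vs 15: take 15 from right. Merged: [8, 9, 14, 15]
Compare 29 vs 15: take 15 from right. Merged: [8, 9, 14, 15, 15]
Compare 29 vs 26: take 26 from right. Merged: [8, 9, 14, 15, 15, 26]
Compare 29 vs 37: take 29 from left. Merged: [8, 9, 14, 15, 15, 26, 29]
Compare 39 vs 37: take 37 from right. Merged: [8, 9, 14, 15, 15, 26, 29, 37]
Compare 39 vs 38: take 38 from right. Merged: [8, 9, 14, 15, 15, 26, 29, 37, 38]
Compare 39 vs 39: take 39 from left. Merged: [8, 9, 14, 15, 15, 26, 29, 37, 38, 39]
Append remaining from right: [39]. Merged: [8, 9, 14, 15, 15, 26, 29, 37, 38, 39, 39]

Final merged array: [8, 9, 14, 15, 15, 26, 29, 37, 38, 39, 39]
Total comparisons: 10

The merged array is [8, 9, 14, 15, 15, 26, 29, 37, 38, 39, 39], requiring 10 comparisons. The merge step runs in O(n) time where n is the total number of elements.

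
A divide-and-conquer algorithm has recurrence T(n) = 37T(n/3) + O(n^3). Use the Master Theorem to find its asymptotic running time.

Master Theorem for T(n) = 37T(n/3) + O(n^3):

a = 37, b = 3, c = 3
log_b(a) = log_3(37) = 3.2868

Case 1: c = 3 < log_3(37) = 3.2868
T(n) = O(n^(log_3 37))

For T(n) = 37T(n/3) + O(n^3): log_3(37) = 3.2868. This is Case 1 of the Master Theorem (c < log_b(a), work dominated by leaves), giving O(n^(log_3 37)).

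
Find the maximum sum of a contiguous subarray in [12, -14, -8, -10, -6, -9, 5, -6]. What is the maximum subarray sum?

Using Kadane's algorithm on [12, -14, -8, -10, -6, -9, 5, -6]:

Scanning through the array:
Position 1 (value -14): max_ending_here = -2, max_so_far = 12
Position 2 (value -8): max_ending_here = -8, max_so_far = 12
Position 3 (value -10): max_ending_here = -10, max_so_far = 12
Position 4 (value -6): max_ending_here = -6, max_so_far = 12
Position 5 (value -9): max_ending_here = -9, max_so_far = 12
Position 6 (value 5): max_ending_here = 5, max_so_far = 12
Position 7 (value -6): max_ending_here = -1, max_so_far = 12

Maximum subarray: [12]
Maximum sum: 12

The maximum subarray is [12] with sum 12. This subarray runs from index 0 to index 0.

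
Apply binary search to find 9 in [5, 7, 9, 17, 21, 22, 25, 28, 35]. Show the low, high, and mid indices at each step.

Binary search for 9 in [5, 7, 9, 17, 21, 22, 25, 28, 35]:

lo=0, hi=8, mid=4, arr[mid]=21 -> 21 > 9, search left half
lo=0, hi=3, mid=1, arr[mid]=7 -> 7 < 9, search right half
lo=2, hi=3, mid=2, arr[mid]=9 -> Found target at index 2!

Binary search finds 9 at index 2 after 3 comparisons. The search repeatedly halves the search space by comparing with the middle element.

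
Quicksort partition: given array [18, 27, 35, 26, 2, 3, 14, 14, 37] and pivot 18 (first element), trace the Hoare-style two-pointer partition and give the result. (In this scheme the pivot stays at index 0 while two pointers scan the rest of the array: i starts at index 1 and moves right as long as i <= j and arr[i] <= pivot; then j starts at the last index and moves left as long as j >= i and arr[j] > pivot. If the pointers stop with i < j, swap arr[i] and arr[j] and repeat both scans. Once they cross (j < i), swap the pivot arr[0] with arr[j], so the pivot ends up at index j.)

Hoare-style two-pointer partition with pivot = 18:

Initial array: [18, 27, 35, 26, 2, 3, 14, 14, 37]

Pointers start at i = 1, j = 8.
i stops at index 1 (arr[1]=27 > 18), j stops at index 7 (arr[7]=14 <= 18): swap arr[1] and arr[7], array becomes [18, 14, 35, 26, 2, 3, 14, 27, 37]
i stops at index 2 (arr[2]=35 > 18), j stops at index 6 (arr[6]=14 <= 18): swap arr[2] and arr[6], array becomes [18, 14, 14, 26, 2, 3, 35, 27, 37]
i stops at index 3 (arr[3]=26 > 18), j stops at index 5 (arr[5]=3 <= 18): swap arr[3] and arr[5], array becomes [18, 14, 14, 3, 2, 26, 35, 27, 37]
i ends at 5, j ends at 4: the pointers have crossed (j < i), so scanning stops.

Swap pivot arr[0] with arr[4] to place pivot at position 4: [2, 14, 14, 3, 18, 26, 35, 27, 37]
Pivot position: 4

After partitioning with pivot 18, the array becomes [2, 14, 14, 3, 18, 26, 35, 27, 37]. The pivot is placed at index 4. All elements to the left of the pivot are <= 18, and all elements to the right are > 18.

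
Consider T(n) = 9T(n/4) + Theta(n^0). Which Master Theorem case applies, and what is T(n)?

Master Theorem for T(n) = 9T(n/4) + O(n^0):

a = 9, b = 4, c = 0
log_b(a) = log_4(9) = 1.5850

Case 1: c = 0 < log_4(9) = 1.5850
T(n) = O(n^(log_4 9))

For T(n) = 9T(n/4) + O(n^0): log_4(9) = 1.5850. This is Case 1 of the Master Theorem (c < log_b(a), work dominated by leaves), giving O(n^(log_4 9)).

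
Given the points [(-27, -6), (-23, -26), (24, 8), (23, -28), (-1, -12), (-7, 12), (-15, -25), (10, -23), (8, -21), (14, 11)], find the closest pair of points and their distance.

Computing all pairwise distances among 10 points:

d((-27, -6), (-23, -26)) = 20.3961
d((-27, -6), (24, 8)) = 52.8867
d((-27, -6), (23, -28)) = 54.626
d((-27, -6), (-1, -12)) = 26.6833
d((-27, -6), (-7, 12)) = 26.9072
d((-27, -6), (-15, -25)) = 22.4722
d((-27, -6), (10, -23)) = 40.7185
d((-27, -6), (8, -21)) = 38.0789
d((-27, -6), (14, 11)) = 44.3847
d((-23, -26), (24, 8)) = 58.0086
d((-23, -26), (23, -28)) = 46.0435
d((-23, -26), (-1, -12)) = 26.0768
d((-23, -26), (-7, 12)) = 41.2311
d((-23, -26), (-15, -25)) = 8.0623
d((-23, -26), (10, -23)) = 33.1361
d((-23, -26), (8, -21)) = 31.4006
d((-23, -26), (14, 11)) = 52.3259
d((24, 8), (23, -28)) = 36.0139
d((24, 8), (-1, -12)) = 32.0156
d((24, 8), (-7, 12)) = 31.257
d((24, 8), (-15, -25)) = 51.0882
d((24, 8), (10, -23)) = 34.0147
d((24, 8), (8, -21)) = 33.121
d((24, 8), (14, 11)) = 10.4403
d((23, -28), (-1, -12)) = 28.8444
d((23, -28), (-7, 12)) = 50.0
d((23, -28), (-15, -25)) = 38.1182
d((23, -28), (10, -23)) = 13.9284
d((23, -28), (8, -21)) = 16.5529
d((23, -28), (14, 11)) = 40.025
d((-1, -12), (-7, 12)) = 24.7386
d((-1, -12), (-15, -25)) = 19.105
d((-1, -12), (10, -23)) = 15.5563
d((-1, -12), (8, -21)) = 12.7279
d((-1, -12), (14, 11)) = 27.4591
d((-7, 12), (-15, -25)) = 37.855
d((-7, 12), (10, -23)) = 38.9102
d((-7, 12), (8, -21)) = 36.2491
d((-7, 12), (14, 11)) = 21.0238
d((-15, -25), (10, -23)) = 25.0799
d((-15, -25), (8, -21)) = 23.3452
d((-15, -25), (14, 11)) = 46.2277
d((10, -23), (8, -21)) = 2.8284 <-- minimum
d((10, -23), (14, 11)) = 34.2345
d((8, -21), (14, 11)) = 32.5576

Closest pair: (10, -23) and (8, -21) with distance 2.8284

The closest pair is (10, -23) and (8, -21) with Euclidean distance 2.8284. For 10 points, brute-force pairwise comparison is shown above. For large n, the divide-and-conquer algorithm (sort by x, recurse on halves, check the dividing strip) achieves O(n log n).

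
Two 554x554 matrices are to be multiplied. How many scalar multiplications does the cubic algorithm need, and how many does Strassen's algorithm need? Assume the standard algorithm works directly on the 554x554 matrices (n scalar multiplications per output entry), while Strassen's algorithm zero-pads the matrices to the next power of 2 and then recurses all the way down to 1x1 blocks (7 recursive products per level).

Matrix multiplication for 554x554 matrices:

Strassen's algorithm requires power-of-2 dimensions. Pad 554x554 to 1024x1024 (next power of 2).

Standard algorithm: 554^3 = 170031464 multiplications
Strassen's algorithm: 7^(log2(1024)) = 7^10 = 282475249 multiplications
Difference: 170031464 - 282475249 = -112443785 (Strassen uses MORE here due to padding overhead — for small or just-over-power-of-2 n, padding can outweigh the per-level savings)

Standard: 170031464 multiplications (554^3). Strassen: 282475249 multiplications (7^10, after padding to 1024x1024). Strassen reduces 8 recursive multiplications to 7 at each level.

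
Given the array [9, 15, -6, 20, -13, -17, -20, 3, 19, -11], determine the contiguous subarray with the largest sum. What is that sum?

Using Kadane's algorithm on [9, 15, -6, 20, -13, -17, -20, 3, 19, -11]:

Scanning through the array:
Position 1 (value 15): max_ending_here = 24, max_so_far = 24
Position 2 (value -6): max_ending_here = 18, max_so_far = 24
Position 3 (value 20): max_ending_here = 38, max_so_far = 38
Position 4 (value -13): max_ending_here = 25, max_so_far = 38
Position 5 (value -17): max_ending_here = 8, max_so_far = 38
Position 6 (value -20): max_ending_here = -12, max_so_far = 38
Position 7 (value 3): max_ending_here = 3, max_so_far = 38
Position 8 (value 19): max_ending_here = 22, max_so_far = 38
Position 9 (value -11): max_ending_here = 11, max_so_far = 38

Maximum subarray: [9, 15, -6, 20]
Maximum sum: 38

The maximum subarray is [9, 15, -6, 20] with sum 38. This subarray runs from index 0 to index 3.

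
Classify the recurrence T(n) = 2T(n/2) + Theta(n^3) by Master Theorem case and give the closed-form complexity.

Master Theorem for T(n) = 2T(n/2) + O(n^3):

a = 2, b = 2, c = 3
log_b(a) = log_2(2) = 1.0000

Case 3: c = 3 > log_2(2) = 1.0000
T(n) = O(n^3) = O(n^3)

For T(n) = 2T(n/2) + O(n^3): log_2(2) = 1.0000. This is Case 3 of the Master Theorem (c > log_b(a), work dominated by root), giving O(n^3).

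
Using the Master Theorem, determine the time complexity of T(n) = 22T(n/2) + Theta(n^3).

Master Theorem for T(n) = 22T(n/2) + O(n^3):

a = 22, b = 2, c = 3
log_b(a) = log_2(22) = 4.4594

Case 1: c = 3 < log_2(22) = 4.4594
T(n) = O(n^(log_2 22))

For T(n) = 22T(n/2) + O(n^3): log_2(22) = 4.4594. This is Case 1 of the Master Theorem (c < log_b(a), work dominated by leaves), giving O(n^(log_2 22)).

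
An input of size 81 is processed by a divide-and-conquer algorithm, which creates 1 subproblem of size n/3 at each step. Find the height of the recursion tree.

For divide and conquer with division factor 3:

Problem sizes at each level:
Level 0: 81
Level 1: 27
Level 2: 9
Level 3: 3
Level 4: 1

The root is level 0 and the size-1 base case is level 4 (the tree spans levels 0 through 4, i.e. 5 levels counting the root), so the depth is the number of divisions: log_3(81) = 4

The recursion tree depth is log_3(81) = 4. At each level, the problem size is divided by 3, so it takes 4 divisions to reduce to a base case of size 1. The algorithm makes 1 recursive call at each level.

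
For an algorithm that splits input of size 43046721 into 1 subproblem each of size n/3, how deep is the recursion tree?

For divide and conquer with division factor 3:

Problem sizes at each level:
Level 0: 43046721
Level 1: 14348907
Level 2: 4782969
Level 3: 1594323
Level 4: 531441
Level 5: 177147
Level 6: 59049
Level 7: 19683
Level 8: 6561
Level 9: 2187
Level 10: 729
Level 11: 243
Level 12: 81
Level 13: 27
Level 14: 9
Level 15: 3
Level 16: 1

The root is level 0 and the size-1 base case is level 16 (the tree spans levels 0 through 16, i.e. 17 levels counting the root), so the depth is the number of divisions: log_3(43046721) = 16

The recursion tree depth is log_3(43046721) = 16. At each level, the problem size is divided by 3, so it takes 16 divisions to reduce to a base case of size 1. The algorithm makes 1 recursive call at each level.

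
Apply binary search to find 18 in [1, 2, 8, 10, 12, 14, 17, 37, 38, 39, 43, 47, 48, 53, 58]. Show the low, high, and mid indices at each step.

Binary search for 18 in [1, 2, 8, 10, 12, 14, 17, 37, 38, 39, 43, 47, 48, 53, 58]:

lo=0, hi=14, mid=7, arr[mid]=37 -> 37 > 18, search left half
lo=0, hi=6, mid=3, arr[mid]=10 -> 10 < 18, search right half
lo=4, hi=6, mid=5, arr[mid]=14 -> 14 < 18, search right half
lo=6, hi=6, mid=6, arr[mid]=17 -> 17 < 18, search right half
lo=7 > hi=6, target 18 not found

Binary search determines that 18 is not in the array after 4 comparisons. The search space was exhausted without finding the target.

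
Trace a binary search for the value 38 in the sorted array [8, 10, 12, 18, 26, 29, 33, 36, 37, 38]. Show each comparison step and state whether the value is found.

Binary search for 38 in [8, 10, 12, 18, 26, 29, 33, 36, 37, 38]:

lo=0, hi=9, mid=4, arr[mid]=26 -> 26 < 38, search right half
lo=5, hi=9, mid=7, arr[mid]=36 -> 36 < 38, search right half
lo=8, hi=9, mid=8, arr[mid]=37 -> 37 < 38, search right half
lo=9, hi=9, mid=9, arr[mid]=38 -> Found target at index 9!

Binary search finds 38 at index 9 after 4 comparisons. The search repeatedly halves the search space by comparing with the middle element.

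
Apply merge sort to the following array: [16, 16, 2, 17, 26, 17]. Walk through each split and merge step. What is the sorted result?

Merge sort trace:

Split: [16, 16, 2, 17, 26, 17] -> [16, 16, 2] and [17, 26, 17]
  Split: [16, 16, 2] -> [16] and [16, 2]
    Split: [16, 2] -> [16] and [2]
    Merge: [16] + [2] -> [2, 16]
  Merge: [16] + [2, 16] -> [2, 16, 16]
  Split: [17, 26, 17] -> [17] and [26, 17]
    Split: [26, 17] -> [26] and [17]
    Merge: [26] + [17] -> [17, 26]
  Merge: [17] + [17, 26] -> [17, 17, 26]
Merge: [2, 16, 16] + [17, 17, 26] -> [2, 16, 16, 17, 17, 26]

Final sorted array: [2, 16, 16, 17, 17, 26]

The merge sort proceeds by recursively splitting the array and merging sorted halves.
After all merges, the sorted array is [2, 16, 16, 17, 17, 26].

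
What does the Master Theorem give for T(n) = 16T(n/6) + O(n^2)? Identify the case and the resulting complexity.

Master Theorem for T(n) = 16T(n/6) + O(n^2):

a = 16, b = 6, c = 2
log_b(a) = log_6(16) = 1.5474

Case 3: c = 2 > log_6(16) = 1.5474
T(n) = O(n^2) = O(n^2)

For T(n) = 16T(n/6) + O(n^2): log_6(16) = 1.5474. This is Case 3 of the Master Theorem (c > log_b(a), work dominated by root), giving O(n^2).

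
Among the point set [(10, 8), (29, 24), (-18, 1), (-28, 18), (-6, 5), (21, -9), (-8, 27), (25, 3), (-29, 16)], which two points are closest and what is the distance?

Computing all pairwise distances among 9 points:

d((10, 8), (29, 24)) = 24.8395
d((10, 8), (-18, 1)) = 28.8617
d((10, 8), (-28, 18)) = 39.2938
d((10, 8), (-6, 5)) = 16.2788
d((10, 8), (21, -9)) = 20.2485
d((10, 8), (-8, 27)) = 26.1725
d((10, 8), (25, 3)) = 15.8114
d((10, 8), (-29, 16)) = 39.8121
d((29, 24), (-18, 1)) = 52.3259
d((29, 24), (-28, 18)) = 57.3149
d((29, 24), (-6, 5)) = 39.8246
d((29, 24), (21, -9)) = 33.9559
d((29, 24), (-8, 27)) = 37.1214
d((29, 24), (25, 3)) = 21.3776
d((29, 24), (-29, 16)) = 58.5491
d((-18, 1), (-28, 18)) = 19.7231
d((-18, 1), (-6, 5)) = 12.6491
d((-18, 1), (21, -9)) = 40.2616
d((-18, 1), (-8, 27)) = 27.8568
d((-18, 1), (25, 3)) = 43.0465
d((-18, 1), (-29, 16)) = 18.6011
d((-28, 18), (-6, 5)) = 25.5539
d((-28, 18), (21, -9)) = 55.9464
d((-28, 18), (-8, 27)) = 21.9317
d((-28, 18), (25, 3)) = 55.0818
d((-28, 18), (-29, 16)) = 2.2361 <-- minimum
d((-6, 5), (21, -9)) = 30.4138
d((-6, 5), (-8, 27)) = 22.0907
d((-6, 5), (25, 3)) = 31.0644
d((-6, 5), (-29, 16)) = 25.4951
d((21, -9), (-8, 27)) = 46.2277
d((21, -9), (25, 3)) = 12.6491
d((21, -9), (-29, 16)) = 55.9017
d((-8, 27), (25, 3)) = 40.8044
d((-8, 27), (-29, 16)) = 23.7065
d((25, 3), (-29, 16)) = 55.5428

Closest pair: (-28, 18) and (-29, 16) with distance 2.2361

The closest pair is (-28, 18) and (-29, 16) with Euclidean distance 2.2361. For 9 points, brute-force pairwise comparison is shown above. For large n, the divide-and-conquer algorithm (sort by x, recurse on halves, check the dividing strip) achieves O(n log n).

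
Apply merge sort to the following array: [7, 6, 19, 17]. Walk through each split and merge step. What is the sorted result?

Merge sort trace:

Split: [7, 6, 19, 17] -> [7, 6] and [19, 17]
  Split: [7, 6] -> [7] and [6]
  Merge: [7] + [6] -> [6, 7]
  Split: [19, 17] -> [19] and [17]
  Merge: [19] + [17] -> [17, 19]
Merge: [6, 7] + [17, 19] -> [6, 7, 17, 19]

Final sorted array: [6, 7, 17, 19]

The merge sort proceeds by recursively splitting the array and merging sorted halves.
After all merges, the sorted array is [6, 7, 17, 19].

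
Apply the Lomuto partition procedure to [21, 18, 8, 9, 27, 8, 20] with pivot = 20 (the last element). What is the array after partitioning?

Lomuto partition with pivot = 20:

Initial array: [21, 18, 8, 9, 27, 8, 20]

arr[0]=21 > 20: no swap
arr[1]=18 <= 20: swap with position 0, array becomes [18, 21, 8, 9, 27, 8, 20]
arr[2]=8 <= 20: swap with position 1, array becomes [18, 8, 21, 9, 27, 8, 20]
arr[3]=9 <= 20: swap with position 2, array becomes [18, 8, 9, 21, 27, 8, 20]
arr[4]=27 > 20: no swap
arr[5]=8 <= 20: swap with position 3, array becomes [18, 8, 9, 8, 27, 21, 20]

Place pivot at position 4: [18, 8, 9, 8, 20, 21, 27]
Pivot position: 4

After partitioning with pivot 20, the array becomes [18, 8, 9, 8, 20, 21, 27]. The pivot is placed at index 4. All elements to the left of the pivot are <= 20, and all elements to the right are > 20.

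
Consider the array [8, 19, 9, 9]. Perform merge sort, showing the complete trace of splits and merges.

Merge sort trace:

Split: [8, 19, 9, 9] -> [8, 19] and [9, 9]
  Split: [8, 19] -> [8] and [19]
  Merge: [8] + [19] -> [8, 19]
  Split: [9, 9] -> [9] and [9]
  Merge: [9] + [9] -> [9, 9]
Merge: [8, 19] + [9, 9] -> [8, 9, 9, 19]

Final sorted array: [8, 9, 9, 19]

The merge sort proceeds by recursively splitting the array and merging sorted halves.
After all merges, the sorted array is [8, 9, 9, 19].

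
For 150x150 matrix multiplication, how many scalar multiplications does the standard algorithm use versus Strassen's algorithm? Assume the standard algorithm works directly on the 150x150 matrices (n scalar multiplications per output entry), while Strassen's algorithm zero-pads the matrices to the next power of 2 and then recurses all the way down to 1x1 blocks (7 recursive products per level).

Matrix multiplication for 150x150 matrices:

Strassen's algorithm requires power-of-2 dimensions. Pad 150x150 to 256x256 (next power of 2).

Standard algorithm: 150^3 = 3375000 multiplications
Strassen's algorithm: 7^(log2(256)) = 7^8 = 5764801 multiplications
Difference: 3375000 - 5764801 = -2389801 (Strassen uses MORE here due to padding overhead — for small or just-over-power-of-2 n, padding can outweigh the per-level savings)

Standard: 3375000 multiplications (150^3). Strassen: 5764801 multiplications (7^8, after padding to 256x256). Strassen reduces 8 recursive multiplications to 7 at each level.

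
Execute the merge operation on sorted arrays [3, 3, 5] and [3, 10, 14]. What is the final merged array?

Merging process:

Compare 3 vs 3: take 3 from left. Merged: [3]
Compare 3 vs 3: take 3 from left. Merged: [3, 3]
Compare 5 vs 3: take 3 from right. Merged: [3, 3, 3]
Compare 5 vs 10: take 5 from left. Merged: [3, 3, 3, 5]
Append remaining from right: [10, 14]. Merged: [3, 3, 3, 5, 10, 14]

Final merged array: [3, 3, 3, 5, 10, 14]
Total comparisons: 4

The merged array is [3, 3, 3, 5, 10, 14], requiring 4 comparisons. The merge step runs in O(n) time where n is the total number of elements.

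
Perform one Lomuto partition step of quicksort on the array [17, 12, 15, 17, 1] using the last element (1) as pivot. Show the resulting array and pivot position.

Lomuto partition with pivot = 1:

Initial array: [17, 12, 15, 17, 1]

arr[0]=17 > 1: no swap
arr[1]=12 > 1: no swap
arr[2]=15 > 1: no swap
arr[3]=17 > 1: no swap

Place pivot at position 0: [1, 12, 15, 17, 17]
Pivot position: 0

After partitioning with pivot 1, the array becomes [1, 12, 15, 17, 17]. The pivot is placed at index 0. All elements to the left of the pivot are <= 1, and all elements to the right are > 1.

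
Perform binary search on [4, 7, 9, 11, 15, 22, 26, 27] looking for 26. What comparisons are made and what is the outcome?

Binary search for 26 in [4, 7, 9, 11, 15, 22, 26, 27]:

lo=0, hi=7, mid=3, arr[mid]=11 -> 11 < 26, search right half
lo=4, hi=7, mid=5, arr[mid]=22 -> 22 < 26, search right half
lo=6, hi=7, mid=6, arr[mid]=26 -> Found target at index 6!

Binary search finds 26 at index 6 after 3 comparisons. The search repeatedly halves the search space by comparing with the middle element.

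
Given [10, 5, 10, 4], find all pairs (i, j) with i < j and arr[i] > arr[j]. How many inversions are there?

Finding inversions in [10, 5, 10, 4]:

(0, 1): arr[0]=10 > arr[1]=5
(0, 3): arr[0]=10 > arr[3]=4
(1, 3): arr[1]=5 > arr[3]=4
(2, 3): arr[2]=10 > arr[3]=4

Total inversions: 4

The array has 4 inversion(s): (0,1), (0,3), (1,3), (2,3). Each pair (i,j) satisfies i < j and arr[i] > arr[j].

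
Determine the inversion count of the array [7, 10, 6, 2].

Finding inversions in [7, 10, 6, 2]:

(0, 2): arr[0]=7 > arr[2]=6
(0, 3): arr[0]=7 > arr[3]=2
(1, 2): arr[1]=10 > arr[2]=6
(1, 3): arr[1]=10 > arr[3]=2
(2, 3): arr[2]=6 > arr[3]=2

Total inversions: 5

The array has 5 inversion(s): (0,2), (0,3), (1,2), (1,3), (2,3). Each pair (i,j) satisfies i < j and arr[i] > arr[j].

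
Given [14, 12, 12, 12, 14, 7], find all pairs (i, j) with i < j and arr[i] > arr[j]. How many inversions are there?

Finding inversions in [14, 12, 12, 12, 14, 7]:

(0, 1): arr[0]=14 > arr[1]=12
(0, 2): arr[0]=14 > arr[2]=12
(0, 3): arr[0]=14 > arr[3]=12
(0, 5): arr[0]=14 > arr[5]=7
(1, 5): arr[1]=12 > arr[5]=7
(2, 5): arr[2]=12 > arr[5]=7
(3, 5): arr[3]=12 > arr[5]=7
(4, 5): arr[4]=14 > arr[5]=7

Total inversions: 8

The array has 8 inversion(s): (0,1), (0,2), (0,3), (0,5), (1,5), (2,5), (3,5), (4,5). Each pair (i,j) satisfies i < j and arr[i] > arr[j].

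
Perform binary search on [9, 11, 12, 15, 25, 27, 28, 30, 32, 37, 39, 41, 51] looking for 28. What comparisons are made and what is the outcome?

Binary search for 28 in [9, 11, 12, 15, 25, 27, 28, 30, 32, 37, 39, 41, 51]:

lo=0, hi=12, mid=6, arr[mid]=28 -> Found target at index 6!

Binary search finds 28 at index 6 after 1 comparisons. The search repeatedly halves the search space by comparing with the middle element.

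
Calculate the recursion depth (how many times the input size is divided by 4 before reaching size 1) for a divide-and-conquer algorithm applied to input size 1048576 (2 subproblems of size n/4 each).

For divide and conquer with division factor 4:

Problem sizes at each level:
Level 0: 1048576
Level 1: 262144
Level 2: 65536
Level 3: 16384
Level 4: 4096
Level 5: 1024
Level 6: 256
Level 7: 64
Level 8: 16
Level 9: 4
Level 10: 1

The root is level 0 and the size-1 base case is level 10 (the tree spans levels 0 through 10, i.e. 11 levels counting the root), so the depth is the number of divisions: log_4(1048576) = 10

The recursion tree depth is log_4(1048576) = 10. At each level, the problem size is divided by 4, so it takes 10 divisions to reduce to a base case of size 1. The algorithm makes 2 recursive calls at each level.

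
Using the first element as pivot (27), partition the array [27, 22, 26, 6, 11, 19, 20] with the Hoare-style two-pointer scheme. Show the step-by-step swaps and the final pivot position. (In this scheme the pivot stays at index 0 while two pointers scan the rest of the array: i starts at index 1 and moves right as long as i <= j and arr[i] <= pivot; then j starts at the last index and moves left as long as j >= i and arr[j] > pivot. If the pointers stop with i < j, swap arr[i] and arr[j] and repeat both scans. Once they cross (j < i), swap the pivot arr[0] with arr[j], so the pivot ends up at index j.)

Hoare-style two-pointer partition with pivot = 27:

Initial array: [27, 22, 26, 6, 11, 19, 20]

Pointers start at i = 1, j = 6.
i ends at 7, j ends at 6: the pointers have crossed (j < i), so scanning stops.

Swap pivot arr[0] with arr[6] to place pivot at position 6: [20, 22, 26, 6, 11, 19, 27]
Pivot position: 6

After partitioning with pivot 27, the array becomes [20, 22, 26, 6, 11, 19, 27]. The pivot is placed at index 6. All elements to the left of the pivot are <= 27, and all elements to the right are > 27.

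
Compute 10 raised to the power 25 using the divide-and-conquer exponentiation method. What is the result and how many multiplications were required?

Computing 10^25 by squaring (build up from 10^1; each line after the first costs one multiplication):

10^1 = 10
10^2 = (10^1)^2 = 10^2 = 100
10^3 = 10 * 10^2 = 10 * 100 = 1000
10^6 = (10^3)^2 = 1000^2 = 1000000
10^12 = (10^6)^2 = 1000000^2 = 1000000000000
10^24 = (10^12)^2 = 1000000000000^2 = 1000000000000000000000000
10^25 = 10 * 10^24 = 10 * 1000000000000000000000000 = 10000000000000000000000000

Result: 10000000000000000000000000
Multiplications needed: 6 (6 lines after 10^1)

10^25 = 10000000000000000000000000. Using exponentiation by squaring, this requires 6 multiplications. The key idea: if the exponent is even, square the half-power; if odd, multiply by the base once.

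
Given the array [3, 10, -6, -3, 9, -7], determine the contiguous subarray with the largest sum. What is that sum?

Using Kadane's algorithm on [3, 10, -6, -3, 9, -7]:

Scanning through the array:
Position 1 (value 10): max_ending_here = 13, max_so_far = 13
Position 2 (value -6): max_ending_here = 7, max_so_far = 13
Position 3 (value -3): max_ending_here = 4, max_so_far = 13
Position 4 (value 9): max_ending_here = 13, max_so_far = 13
Position 5 (value -7): max_ending_here = 6, max_so_far = 13

Maximum subarray: [3, 10]
Maximum sum: 13

The maximum subarray is [3, 10] with sum 13. This subarray runs from index 0 to index 1.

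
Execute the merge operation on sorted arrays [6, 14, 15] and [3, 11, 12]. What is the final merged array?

Merging process:

Compare 6 vs 3: take 3 from right. Merged: [3]
Compare 6 vs 11: take 6 from left. Merged: [3, 6]
Compare 14 vs 11: take 11 from right. Merged: [3, 6, 11]
Compare 14 vs 12: take 12 from right. Merged: [3, 6, 11, 12]
Append remaining from left: [14, 15]. Merged: [3, 6, 11, 12, 14, 15]

Final merged array: [3, 6, 11, 12, 14, 15]
Total comparisons: 4

The merged array is [3, 6, 11, 12, 14, 15], requiring 4 comparisons. The merge step runs in O(n) time where n is the total number of elements.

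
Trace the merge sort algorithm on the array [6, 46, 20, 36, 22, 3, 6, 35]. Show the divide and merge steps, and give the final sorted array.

Merge sort trace:

Split: [6, 46, 20, 36, 22, 3, 6, 35] -> [6, 46, 20, 36] and [22, 3, 6, 35]
  Split: [6, 46, 20, 36] -> [6, 46] and [20, 36]
    Split: [6, 46] -> [6] and [46]
    Merge: [6] + [46] -> [6, 46]
    Split: [20, 36] -> [20] and [36]
    Merge: [20] + [36] -> [20, 36]
  Merge: [6, 46] + [20, 36] -> [6, 20, 36, 46]
  Split: [22, 3, 6, 35] -> [22, 3] and [6, 35]
    Split: [22, 3] -> [22] and [3]
    Merge: [22] + [3] -> [3, 22]
    Split: [6, 35] -> [6] and [35]
    Merge: [6] + [35] -> [6, 35]
  Merge: [3, 22] + [6, 35] -> [3, 6, 22, 35]
Merge: [6, 20, 36, 46] + [3, 6, 22, 35] -> [3, 6, 6, 20, 22, 35, 36, 46]

Final sorted array: [3, 6, 6, 20, 22, 35, 36, 46]

The merge sort proceeds by recursively splitting the array and merging sorted halves.
After all merges, the sorted array is [3, 6, 6, 20, 22, 35, 36, 46].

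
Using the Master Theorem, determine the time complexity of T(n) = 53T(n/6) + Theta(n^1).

Master Theorem for T(n) = 53T(n/6) + O(n^1):

a = 53, b = 6, c = 1
log_b(a) = log_6(53) = 2.2159

Case 1: c = 1 < log_6(53) = 2.2159
T(n) = O(n^(log_6 53))

For T(n) = 53T(n/6) + O(n^1): log_6(53) = 2.2159. This is Case 1 of the Master Theorem (c < log_b(a), work dominated by leaves), giving O(n^(log_6 53)).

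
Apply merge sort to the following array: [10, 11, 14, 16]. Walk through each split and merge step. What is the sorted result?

Merge sort trace:

Split: [10, 11, 14, 16] -> [10, 11] and [14, 16]
  Split: [10, 11] -> [10] and [11]
  Merge: [10] + [11] -> [10, 11]
  Split: [14, 16] -> [14] and [16]
  Merge: [14] + [16] -> [14, 16]
Merge: [10, 11] + [14, 16] -> [10, 11, 14, 16]

Final sorted array: [10, 11, 14, 16]

The merge sort proceeds by recursively splitting the array and merging sorted halves.
After all merges, the sorted array is [10, 11, 14, 16].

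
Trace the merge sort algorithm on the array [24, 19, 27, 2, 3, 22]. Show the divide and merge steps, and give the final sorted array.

Merge sort trace:

Split: [24, 19, 27, 2, 3, 22] -> [24, 19, 27] and [2, 3, 22]
  Split: [24, 19, 27] -> [24] and [19, 27]
    Split: [19, 27] -> [19] and [27]
    Merge: [19] + [27] -> [19, 27]
  Merge: [24] + [19, 27] -> [19, 24, 27]
  Split: [2, 3, 22] -> [2] and [3, 22]
    Split: [3, 22] -> [3] and [22]
    Merge: [3] + [22] -> [3, 22]
  Merge: [2] + [3, 22] -> [2, 3, 22]
Merge: [19, 24, 27] + [2, 3, 22] -> [2, 3, 19, 22, 24, 27]

Final sorted array: [2, 3, 19, 22, 24, 27]

The merge sort proceeds by recursively splitting the array and merging sorted halves.
After all merges, the sorted array is [2, 3, 19, 22, 24, 27].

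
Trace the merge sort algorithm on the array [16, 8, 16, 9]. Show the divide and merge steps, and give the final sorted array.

Merge sort trace:

Split: [16, 8, 16, 9] -> [16, 8] and [16, 9]
  Split: [16, 8] -> [16] and [8]
  Merge: [16] + [8] -> [8, 16]
  Split: [16, 9] -> [16] and [9]
  Merge: [16] + [9] -> [9, 16]
Merge: [8, 16] + [9, 16] -> [8, 9, 16, 16]

Final sorted array: [8, 9, 16, 16]

The merge sort proceeds by recursively splitting the array and merging sorted halves.
After all merges, the sorted array is [8, 9, 16, 16].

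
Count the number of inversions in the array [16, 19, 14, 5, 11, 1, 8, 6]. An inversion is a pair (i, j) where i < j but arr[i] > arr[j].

Finding inversions in [16, 19, 14, 5, 11, 1, 8, 6]:

(0, 2): arr[0]=16 > arr[2]=14
(0, 3): arr[0]=16 > arr[3]=5
(0, 4): arr[0]=16 > arr[4]=11
(0, 5): arr[0]=16 > arr[5]=1
(0, 6): arr[0]=16 > arr[6]=8
(0, 7): arr[0]=16 > arr[7]=6
(1, 2): arr[1]=19 > arr[2]=14
(1, 3): arr[1]=19 > arr[3]=5
(1, 4): arr[1]=19 > arr[4]=11
(1, 5): arr[1]=19 > arr[5]=1
(1, 6): arr[1]=19 > arr[6]=8
(1, 7): arr[1]=19 > arr[7]=6
(2, 3): arr[2]=14 > arr[3]=5
(2, 4): arr[2]=14 > arr[4]=11
(2, 5): arr[2]=14 > arr[5]=1
(2, 6): arr[2]=14 > arr[6]=8
(2, 7): arr[2]=14 > arr[7]=6
(3, 5): arr[3]=5 > arr[5]=1
(4, 5): arr[4]=11 > arr[5]=1
(4, 6): arr[4]=11 > arr[6]=8
(4, 7): arr[4]=11 > arr[7]=6
(6, 7): arr[6]=8 > arr[7]=6

Total inversions: 22

The array has 22 inversion(s): (0,2), (0,3), (0,4), (0,5), (0,6), (0,7), (1,2), (1,3), (1,4), (1,5), (1,6), (1,7), (2,3), (2,4), (2,5), (2,6), (2,7), (3,5), (4,5), (4,6), (4,7), (6,7). Each pair (i,j) satisfies i < j and arr[i] > arr[j].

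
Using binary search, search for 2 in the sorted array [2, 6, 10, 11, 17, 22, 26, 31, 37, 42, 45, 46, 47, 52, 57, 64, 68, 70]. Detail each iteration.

Binary search for 2 in [2, 6, 10, 11, 17, 22, 26, 31, 37, 42, 45, 46, 47, 52, 57, 64, 68, 70]:

lo=0, hi=17, mid=8, arr[mid]=37 -> 37 > 2, search left half
lo=0, hi=7, mid=3, arr[mid]=11 -> 11 > 2, search left half
lo=0, hi=2, mid=1, arr[mid]=6 -> 6 > 2, search left half
lo=0, hi=0, mid=0, arr[mid]=2 -> Found target at index 0!

Binary search finds 2 at index 0 after 4 comparisons. The search repeatedly halves the search space by comparing with the middle element.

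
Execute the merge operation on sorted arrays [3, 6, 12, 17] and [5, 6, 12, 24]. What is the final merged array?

Merging process:

Compare 3 vs 5: take 3 from left. Merged: [3]
Compare 6 vs 5: take 5 from right. Merged: [3, 5]
Compare 6 vs 6: take 6 from left. Merged: [3, 5, 6]
Compare 12 vs 6: take 6 from right. Merged: [3, 5, 6, 6]
Compare 12 vs 12: take 12 from left. Merged: [3, 5, 6, 6, 12]
Compare 17 vs 12: take 12 from right. Merged: [3, 5, 6, 6, 12, 12]
Compare 17 vs 24: take 17 from left. Merged: [3, 5, 6, 6, 12, 12, 17]
Append remaining from right: [24]. Merged: [3, 5, 6, 6, 12, 12, 17, 24]

Final merged array: [3, 5, 6, 6, 12, 12, 17, 24]
Total comparisons: 7

The merged array is [3, 5, 6, 6, 12, 12, 17, 24], requiring 7 comparisons. The merge step runs in O(n) time where n is the total number of elements.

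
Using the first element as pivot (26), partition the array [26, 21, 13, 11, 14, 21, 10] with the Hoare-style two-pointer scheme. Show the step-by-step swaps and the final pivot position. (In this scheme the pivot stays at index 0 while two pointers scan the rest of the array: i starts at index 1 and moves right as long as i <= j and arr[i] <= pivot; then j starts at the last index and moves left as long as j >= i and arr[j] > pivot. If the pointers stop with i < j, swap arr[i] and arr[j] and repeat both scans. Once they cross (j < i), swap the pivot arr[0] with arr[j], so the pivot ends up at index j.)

Hoare-style two-pointer partition with pivot = 26:

Initial array: [26, 21, 13, 11, 14, 21, 10]

Pointers start at i = 1, j = 6.
i ends at 7, j ends at 6: the pointers have crossed (j < i), so scanning stops.

Swap pivot arr[0] with arr[6] to place pivot at position 6: [10, 21, 13, 11, 14, 21, 26]
Pivot position: 6

After partitioning with pivot 26, the array becomes [10, 21, 13, 11, 14, 21, 26]. The pivot is placed at index 6. All elements to the left of the pivot are <= 26, and all elements to the right are > 26.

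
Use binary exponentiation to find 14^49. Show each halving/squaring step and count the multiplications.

Computing 14^49 by squaring (build up from 14^1; each line after the first costs one multiplication):

14^1 = 14
14^2 = (14^1)^2 = 14^2 = 196
14^3 = 14 * 14^2 = 14 * 196 = 2744
14^6 = (14^3)^2 = 2744^2 = 7529536
14^12 = (14^6)^2 = 7529536^2 = 56693912375296
14^24 = (14^12)^2 = 56693912375296^2 = 3214199700417740936751087616
14^48 = (14^24)^2 = 3214199700417740936751087616^2 = 10331079714165495587340637070279506584015829758908563456
14^49 = 14 * 14^48 = 14 * 10331079714165495587340637070279506584015829758908563456 = 144635115998316938222768918983913092176221616624719888384

Result: 144635115998316938222768918983913092176221616624719888384
Multiplications needed: 7 (7 lines after 14^1)

14^49 = 144635115998316938222768918983913092176221616624719888384. Using exponentiation by squaring, this requires 7 multiplications. The key idea: if the exponent is even, square the half-power; if odd, multiply by the base once.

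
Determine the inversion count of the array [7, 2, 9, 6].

Finding inversions in [7, 2, 9, 6]:

(0, 1): arr[0]=7 > arr[1]=2
(0, 3): arr[0]=7 > arr[3]=6
(2, 3): arr[2]=9 > arr[3]=6

Total inversions: 3

The array has 3 inversion(s): (0,1), (0,3), (2,3). Each pair (i,j) satisfies i < j and arr[i] > arr[j].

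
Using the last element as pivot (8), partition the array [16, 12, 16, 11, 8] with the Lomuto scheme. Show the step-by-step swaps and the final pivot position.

Lomuto partition with pivot = 8:

Initial array: [16, 12, 16, 11, 8]

arr[0]=16 > 8: no swap
arr[1]=12 > 8: no swap
arr[2]=16 > 8: no swap
arr[3]=11 > 8: no swap

Place pivot at position 0: [8, 12, 16, 11, 16]
Pivot position: 0

After partitioning with pivot 8, the array becomes [8, 12, 16, 11, 16]. The pivot is placed at index 0. All elements to the left of the pivot are <= 8, and all elements to the right are > 8.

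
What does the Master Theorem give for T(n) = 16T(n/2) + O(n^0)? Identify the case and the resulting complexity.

Master Theorem for T(n) = 16T(n/2) + O(n^0):

a = 16, b = 2, c = 0
log_b(a) = log_2(16) = 4.0000

Case 1: c = 0 < log_2(16) = 4.0000
T(n) = O(n^(log_2 16)) = O(n^4)

For T(n) = 16T(n/2) + O(n^0): log_2(16) = 4.0000. This is Case 1 of the Master Theorem (c < log_b(a), work dominated by leaves), giving O(n^4).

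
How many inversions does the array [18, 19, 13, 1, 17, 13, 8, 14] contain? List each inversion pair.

Finding inversions in [18, 19, 13, 1, 17, 13, 8, 14]:

(0, 2): arr[0]=18 > arr[2]=13
(0, 3): arr[0]=18 > arr[3]=1
(0, 4): arr[0]=18 > arr[4]=17
(0, 5): arr[0]=18 > arr[5]=13
(0, 6): arr[0]=18 > arr[6]=8
(0, 7): arr[0]=18 > arr[7]=14
(1, 2): arr[1]=19 > arr[2]=13
(1, 3): arr[1]=19 > arr[3]=1
(1, 4): arr[1]=19 > arr[4]=17
(1, 5): arr[1]=19 > arr[5]=13
(1, 6): arr[1]=19 > arr[6]=8
(1, 7): arr[1]=19 > arr[7]=14
(2, 3): arr[2]=13 > arr[3]=1
(2, 6): arr[2]=13 > arr[6]=8
(4, 5): arr[4]=17 > arr[5]=13
(4, 6): arr[4]=17 > arr[6]=8
(4, 7): arr[4]=17 > arr[7]=14
(5, 6): arr[5]=13 > arr[6]=8

Total inversions: 18

The array has 18 inversion(s): (0,2), (0,3), (0,4), (0,5), (0,6), (0,7), (1,2), (1,3), (1,4), (1,5), (1,6), (1,7), (2,3), (2,6), (4,5), (4,6), (4,7), (5,6). Each pair (i,j) satisfies i < j and arr[i] > arr[j].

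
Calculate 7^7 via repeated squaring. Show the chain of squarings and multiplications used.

Computing 7^7 by squaring (build up from 7^1; each line after the first costs one multiplication):

7^1 = 7
7^2 = (7^1)^2 = 7^2 = 49
7^3 = 7 * 7^2 = 7 * 49 = 343
7^6 = (7^3)^2 = 343^2 = 117649
7^7 = 7 * 7^6 = 7 * 117649 = 823543

Result: 823543
Multiplications needed: 4 (4 lines after 7^1)

7^7 = 823543. Using exponentiation by squaring, this requires 4 multiplications. The key idea: if the exponent is even, square the half-power; if odd, multiply by the base once.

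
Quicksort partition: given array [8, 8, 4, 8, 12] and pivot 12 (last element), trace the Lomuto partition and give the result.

Lomuto partition with pivot = 12:

Initial array: [8, 8, 4, 8, 12]

arr[0]=8 <= 12: swap with position 0, array becomes [8, 8, 4, 8, 12]
arr[1]=8 <= 12: swap with position 1, array becomes [8, 8, 4, 8, 12]
arr[2]=4 <= 12: swap with position 2, array becomes [8, 8, 4, 8, 12]
arr[3]=8 <= 12: swap with position 3, array becomes [8, 8, 4, 8, 12]

Place pivot at position 4: [8, 8, 4, 8, 12]
Pivot position: 4

After partitioning with pivot 12, the array becomes [8, 8, 4, 8, 12]. The pivot is placed at index 4. All elements to the left of the pivot are <= 12, and all elements to the right are > 12.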